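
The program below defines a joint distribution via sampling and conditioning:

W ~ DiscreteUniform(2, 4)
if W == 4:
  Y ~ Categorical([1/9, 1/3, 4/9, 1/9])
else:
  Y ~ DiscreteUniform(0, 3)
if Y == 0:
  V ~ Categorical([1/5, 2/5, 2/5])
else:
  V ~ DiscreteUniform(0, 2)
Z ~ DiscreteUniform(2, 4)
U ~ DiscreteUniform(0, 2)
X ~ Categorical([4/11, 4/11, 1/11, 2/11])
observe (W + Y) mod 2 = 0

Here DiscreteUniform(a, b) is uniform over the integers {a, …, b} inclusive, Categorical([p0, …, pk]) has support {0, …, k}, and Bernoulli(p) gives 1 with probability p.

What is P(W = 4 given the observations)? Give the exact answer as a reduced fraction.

Enumerate traces; 648 have nonzero weight after conditioning:
  (W=2, Y=0, V=0, Z=2, U=0, X=0) weight 1/1485
  (W=2, Y=0, V=0, Z=2, U=0, X=1) weight 1/1485
  (W=2, Y=0, V=0, Z=2, U=0, X=2) weight 1/5940
  (W=2, Y=0, V=0, Z=2, U=0, X=3) weight 1/2970
  (W=2, Y=0, V=0, Z=2, U=1, X=0) weight 1/1485
  (W=2, Y=0, V=0, Z=2, U=1, X=1) weight 1/1485
  (W=2, Y=0, V=0, Z=2, U=1, X=2) weight 1/5940
  (W=2, Y=0, V=0, Z=2, U=1, X=3) weight 1/2970
  (W=3, Y=1, V=0, Z=2, U=0, X=0) weight 1/891
  (W=4, Y=0, V=0, Z=2, U=0, X=0) weight 4/13365
  … 638 more
Group by W:
  weight(W=2) = 1/6
  weight(W=3) = 1/6
  weight(W=4) = 5/27
Total weight = 1/6 + 1/6 + 5/27 = 14/27
P(W=2 | obs) = 1/6 / 14/27 = 9/28
P(W=3 | obs) = 1/6 / 14/27 = 9/28
P(W=4 | obs) = 5/27 / 14/27 = 5/14

P(W = 4 | obs) = 5/14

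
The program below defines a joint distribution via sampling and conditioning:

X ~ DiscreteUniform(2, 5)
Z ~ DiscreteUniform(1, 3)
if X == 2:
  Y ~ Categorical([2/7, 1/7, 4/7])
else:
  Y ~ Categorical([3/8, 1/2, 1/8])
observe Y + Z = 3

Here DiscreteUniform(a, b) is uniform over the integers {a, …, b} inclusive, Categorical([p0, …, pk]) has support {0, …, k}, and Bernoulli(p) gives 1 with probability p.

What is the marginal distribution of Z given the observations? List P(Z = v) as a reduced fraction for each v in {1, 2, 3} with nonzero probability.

P(Z=1) = 53/224, P(Z=2) = 23/56, P(Z=3) = 79/224

Enumerate traces; 12 have nonzero weight after conditioning:
  (X=2, Z=1, Y=2) weight 1/21
  (X=2, Z=2, Y=1) weight 1/84
  (X=2, Z=3, Y=0) weight 1/42
  (X=3, Z=1, Y=2) weight 1/96
  (X=3, Z=2, Y=1) weight 1/24
  (X=3, Z=3, Y=0) weight 1/32
  (X=4, Z=1, Y=2) weight 1/96
  (X=4, Z=2, Y=1) weight 1/24
  … 4 more
Group by Z:
  weight(Z=1) = 53/672
  weight(Z=2) = 23/168
  weight(Z=3) = 79/672
Total weight = 53/672 + 23/168 + 79/672 = 1/3
P(Z=1 | obs) = 53/672 / 1/3 = 53/224
P(Z=2 | obs) = 23/168 / 1/3 = 23/56
P(Z=3 | obs) = 79/672 / 1/3 = 79/224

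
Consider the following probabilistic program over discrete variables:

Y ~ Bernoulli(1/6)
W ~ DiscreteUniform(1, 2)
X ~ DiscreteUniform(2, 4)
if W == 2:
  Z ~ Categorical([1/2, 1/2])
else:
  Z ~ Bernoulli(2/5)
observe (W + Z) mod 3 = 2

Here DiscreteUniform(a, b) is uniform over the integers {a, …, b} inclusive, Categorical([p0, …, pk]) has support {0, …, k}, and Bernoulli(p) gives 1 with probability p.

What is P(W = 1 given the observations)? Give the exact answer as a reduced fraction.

Enumerate traces; 12 have nonzero weight after conditioning:
  (Y=0, W=1, X=2, Z=1) weight 1/18
  (Y=0, W=1, X=3, Z=1) weight 1/18
  (Y=0, W=1, X=4, Z=1) weight 1/18
  (Y=0, W=2, X=2, Z=0) weight 5/72
  (Y=0, W=2, X=3, Z=0) weight 5/72
  (Y=0, W=2, X=4, Z=0) weight 5/72
  (Y=1, W=1, X=2, Z=1) weight 1/90
  (Y=1, W=1, X=3, Z=1) weight 1/90
  … 4 more
Group by W:
  weight(W=1) = 1/5
  weight(W=2) = 1/4
Total weight = 1/5 + 1/4 = 9/20
P(W=1 | obs) = 1/5 / 9/20 = 4/9
P(W=2 | obs) = 1/4 / 9/20 = 5/9

P(W = 1 | obs) = 4/9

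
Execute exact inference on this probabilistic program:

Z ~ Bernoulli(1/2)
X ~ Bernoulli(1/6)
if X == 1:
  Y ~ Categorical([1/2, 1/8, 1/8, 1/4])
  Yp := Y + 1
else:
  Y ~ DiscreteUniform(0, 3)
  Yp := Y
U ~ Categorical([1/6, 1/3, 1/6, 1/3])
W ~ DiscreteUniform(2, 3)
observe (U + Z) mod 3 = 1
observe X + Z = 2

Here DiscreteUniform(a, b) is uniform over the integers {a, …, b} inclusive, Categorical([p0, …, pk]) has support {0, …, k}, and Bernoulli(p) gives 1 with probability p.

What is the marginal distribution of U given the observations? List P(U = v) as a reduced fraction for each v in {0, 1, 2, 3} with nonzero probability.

Enumerate traces; 16 have nonzero weight after conditioning:
  (Z=1, X=1, Y=0, U=0, W=2) weight 1/288
  (Z=1, X=1, Y=0, U=0, W=3) weight 1/288
  (Z=1, X=1, Y=0, U=3, W=2) weight 1/144
  (Z=1, X=1, Y=0, U=3, W=3) weight 1/144
  (Z=1, X=1, Y=1, U=0, W=2) weight 1/1152
  (Z=1, X=1, Y=1, U=0, W=3) weight 1/1152
  (Z=1, X=1, Y=1, U=3, W=2) weight 1/576
  (Z=1, X=1, Y=1, U=3, W=3) weight 1/576
  … 8 more
Group by U:
  weight(U=0) = 1/72
  weight(U=3) = 1/36
Total weight = 1/72 + 1/36 = 1/24
P(U=0 | obs) = 1/72 / 1/24 = 1/3
P(U=3 | obs) = 1/36 / 1/24 = 2/3

P(U=0) = 1/3, P(U=3) = 2/3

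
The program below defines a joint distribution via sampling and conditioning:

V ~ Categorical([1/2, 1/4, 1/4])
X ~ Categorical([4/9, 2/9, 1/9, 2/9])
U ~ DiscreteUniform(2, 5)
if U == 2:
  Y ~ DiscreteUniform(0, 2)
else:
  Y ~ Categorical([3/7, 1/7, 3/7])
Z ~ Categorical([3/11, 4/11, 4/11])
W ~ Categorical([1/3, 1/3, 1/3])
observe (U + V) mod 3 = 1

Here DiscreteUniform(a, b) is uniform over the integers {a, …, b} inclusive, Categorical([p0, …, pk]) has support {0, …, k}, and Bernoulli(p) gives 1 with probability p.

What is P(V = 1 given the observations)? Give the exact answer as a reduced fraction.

Enumerate traces; 432 have nonzero weight after conditioning:
  (V=0, X=0, U=4, Y=0, Z=0, W=0) weight 1/462
  (V=0, X=0, U=4, Y=0, Z=0, W=1) weight 1/462
  (V=0, X=0, U=4, Y=0, Z=0, W=2) weight 1/462
  (V=0, X=0, U=4, Y=0, Z=1, W=0) weight 2/693
  (V=0, X=0, U=4, Y=0, Z=1, W=1) weight 2/693
  (V=0, X=0, U=4, Y=0, Z=1, W=2) weight 2/693
  (V=0, X=0, U=4, Y=0, Z=2, W=0) weight 2/693
  (V=0, X=0, U=4, Y=0, Z=2, W=1) weight 2/693
  (V=1, X=0, U=3, Y=0, Z=0, W=0) weight 1/924
  (V=2, X=0, U=2, Y=0, Z=0, W=0) weight 1/1188
  … 422 more
Group by V:
  weight(V=0) = 1/8
  weight(V=1) = 1/16
  weight(V=2) = 1/8
Total weight = 1/8 + 1/16 + 1/8 = 5/16
P(V=0 | obs) = 1/8 / 5/16 = 2/5
P(V=1 | obs) = 1/16 / 5/16 = 1/5
P(V=2 | obs) = 1/8 / 5/16 = 2/5

P(V = 1 | obs) = 1/5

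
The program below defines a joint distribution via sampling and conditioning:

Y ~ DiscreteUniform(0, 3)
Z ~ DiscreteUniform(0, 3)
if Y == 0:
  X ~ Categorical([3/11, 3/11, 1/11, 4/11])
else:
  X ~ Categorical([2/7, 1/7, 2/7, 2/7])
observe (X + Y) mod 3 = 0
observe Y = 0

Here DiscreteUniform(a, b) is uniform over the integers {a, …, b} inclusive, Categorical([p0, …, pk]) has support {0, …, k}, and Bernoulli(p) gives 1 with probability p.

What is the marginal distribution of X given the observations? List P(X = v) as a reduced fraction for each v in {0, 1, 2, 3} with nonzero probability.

Enumerate traces; 8 have nonzero weight after conditioning:
  (Y=0, Z=0, X=0) weight 3/176
  (Y=0, Z=0, X=3) weight 1/44
  (Y=0, Z=1, X=0) weight 3/176
  (Y=0, Z=1, X=3) weight 1/44
  (Y=0, Z=2, X=0) weight 3/176
  (Y=0, Z=2, X=3) weight 1/44
  (Y=0, Z=3, X=0) weight 3/176
  (Y=0, Z=3, X=3) weight 1/44
Group by X:
  weight(X=0) = 3/44
  weight(X=3) = 1/11
Total weight = 3/44 + 1/11 = 7/44
P(X=0 | obs) = 3/44 / 7/44 = 3/7
P(X=3 | obs) = 1/11 / 7/44 = 4/7

P(X=0) = 3/7, P(X=3) = 4/7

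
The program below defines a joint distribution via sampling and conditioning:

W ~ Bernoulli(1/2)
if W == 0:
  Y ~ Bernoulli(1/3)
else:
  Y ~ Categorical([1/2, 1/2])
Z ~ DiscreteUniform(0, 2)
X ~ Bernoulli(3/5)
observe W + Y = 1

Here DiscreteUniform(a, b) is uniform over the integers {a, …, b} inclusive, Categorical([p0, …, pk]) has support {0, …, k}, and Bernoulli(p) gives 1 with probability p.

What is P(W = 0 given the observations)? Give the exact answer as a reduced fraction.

Enumerate traces; 12 have nonzero weight after conditioning:
  (W=0, Y=1, Z=0, X=0) weight 1/45
  (W=0, Y=1, Z=0, X=1) weight 1/30
  (W=0, Y=1, Z=1, X=0) weight 1/45
  (W=0, Y=1, Z=1, X=1) weight 1/30
  (W=0, Y=1, Z=2, X=0) weight 1/45
  (W=0, Y=1, Z=2, X=1) weight 1/30
  (W=1, Y=0, Z=0, X=0) weight 1/30
  (W=1, Y=0, Z=0, X=1) weight 1/20
  … 4 more
Group by W:
  weight(W=0) = 1/6
  weight(W=1) = 1/4
Total weight = 1/6 + 1/4 = 5/12
P(W=0 | obs) = 1/6 / 5/12 = 2/5
P(W=1 | obs) = 1/4 / 5/12 = 3/5

P(W = 0 | obs) = 2/5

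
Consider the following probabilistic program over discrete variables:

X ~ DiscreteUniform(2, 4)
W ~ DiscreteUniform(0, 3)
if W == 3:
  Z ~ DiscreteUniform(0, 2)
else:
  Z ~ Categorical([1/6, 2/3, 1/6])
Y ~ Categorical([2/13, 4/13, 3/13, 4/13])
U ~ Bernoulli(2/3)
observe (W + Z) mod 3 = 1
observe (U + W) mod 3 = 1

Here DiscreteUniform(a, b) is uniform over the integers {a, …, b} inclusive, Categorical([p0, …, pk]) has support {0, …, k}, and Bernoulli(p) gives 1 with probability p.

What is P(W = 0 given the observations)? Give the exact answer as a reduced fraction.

Enumerate traces; 36 have nonzero weight after conditioning:
  (X=2, W=0, Z=1, Y=0, U=1) weight 2/351
  (X=2, W=0, Z=1, Y=1, U=1) weight 4/351
  (X=2, W=0, Z=1, Y=2, U=1) weight 1/117
  (X=2, W=0, Z=1, Y=3, U=1) weight 4/351
  (X=2, W=1, Z=0, Y=0, U=0) weight 1/1404
  (X=2, W=1, Z=0, Y=1, U=0) weight 1/702
  (X=2, W=1, Z=0, Y=2, U=0) weight 1/936
  (X=2, W=1, Z=0, Y=3, U=0) weight 1/702
  (X=2, W=3, Z=1, Y=0, U=1) weight 1/351
  … 27 more
Group by W:
  weight(W=0) = 1/9
  weight(W=1) = 1/72
  weight(W=3) = 1/18
Total weight = 1/9 + 1/72 + 1/18 = 13/72
P(W=0 | obs) = 1/9 / 13/72 = 8/13
P(W=1 | obs) = 1/72 / 13/72 = 1/13
P(W=3 | obs) = 1/18 / 13/72 = 4/13

P(W = 0 | obs) = 8/13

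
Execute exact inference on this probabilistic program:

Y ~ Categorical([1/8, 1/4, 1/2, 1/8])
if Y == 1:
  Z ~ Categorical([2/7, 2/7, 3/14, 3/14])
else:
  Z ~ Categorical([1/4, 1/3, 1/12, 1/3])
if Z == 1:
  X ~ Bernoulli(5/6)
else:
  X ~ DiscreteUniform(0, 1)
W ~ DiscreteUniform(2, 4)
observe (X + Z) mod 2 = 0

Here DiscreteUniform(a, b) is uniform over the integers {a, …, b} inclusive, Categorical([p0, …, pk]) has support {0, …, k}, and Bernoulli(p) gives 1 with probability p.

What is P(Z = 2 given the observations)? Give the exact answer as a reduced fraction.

Enumerate traces; 48 have nonzero weight after conditioning:
  (Y=0, Z=0, X=0, W=2) weight 1/192
  (Y=0, Z=0, X=0, W=3) weight 1/192
  (Y=0, Z=0, X=0, W=4) weight 1/192
  (Y=0, Z=1, X=1, W=2) weight 5/432
  (Y=0, Z=1, X=1, W=3) weight 5/432
  (Y=0, Z=1, X=1, W=4) weight 5/432
  (Y=0, Z=2, X=0, W=2) weight 1/576
  (Y=0, Z=2, X=0, W=3) weight 1/576
  (Y=0, Z=3, X=1, W=2) weight 1/144
  … 39 more
Group by Z:
  weight(Z=0) = 29/224
  weight(Z=1) = 15/56
  weight(Z=2) = 13/224
  weight(Z=3) = 17/112
Total weight = 29/224 + 15/56 + 13/224 + 17/112 = 17/28
P(Z=0 | obs) = 29/224 / 17/28 = 29/136
P(Z=1 | obs) = 15/56 / 17/28 = 15/34
P(Z=2 | obs) = 13/224 / 17/28 = 13/136
P(Z=3 | obs) = 17/112 / 17/28 = 1/4

P(Z = 2 | obs) = 13/136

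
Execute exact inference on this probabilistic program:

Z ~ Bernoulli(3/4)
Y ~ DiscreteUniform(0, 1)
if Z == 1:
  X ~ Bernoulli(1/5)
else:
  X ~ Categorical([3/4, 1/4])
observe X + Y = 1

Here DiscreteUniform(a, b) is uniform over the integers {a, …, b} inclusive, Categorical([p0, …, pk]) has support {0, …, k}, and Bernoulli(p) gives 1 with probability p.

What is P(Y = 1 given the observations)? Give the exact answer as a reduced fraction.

Enumerate traces; 4 have nonzero weight after conditioning:
  (Z=0, Y=0, X=1) weight 1/32
  (Z=0, Y=1, X=0) weight 3/32
  (Z=1, Y=0, X=1) weight 3/40
  (Z=1, Y=1, X=0) weight 3/10
Group by Y:
  weight(Y=0) = 17/160
  weight(Y=1) = 63/160
Total weight = 17/160 + 63/160 = 1/2
P(Y=0 | obs) = 17/160 / 1/2 = 17/80
P(Y=1 | obs) = 63/160 / 1/2 = 63/80

P(Y = 1 | obs) = 63/80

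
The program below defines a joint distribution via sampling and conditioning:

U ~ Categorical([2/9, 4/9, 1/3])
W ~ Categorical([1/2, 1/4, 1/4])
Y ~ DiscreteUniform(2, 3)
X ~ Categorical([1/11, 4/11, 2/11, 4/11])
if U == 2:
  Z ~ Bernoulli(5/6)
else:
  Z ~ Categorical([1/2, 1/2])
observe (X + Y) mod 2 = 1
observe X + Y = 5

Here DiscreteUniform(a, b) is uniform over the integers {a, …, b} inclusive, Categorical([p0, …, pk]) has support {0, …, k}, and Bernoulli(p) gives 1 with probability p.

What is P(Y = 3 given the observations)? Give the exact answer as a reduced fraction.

P(Y = 3 | obs) = 1/3

Enumerate traces; 36 have nonzero weight after conditioning:
  (U=0, W=0, Y=2, X=3, Z=0) weight 1/99
  (U=0, W=0, Y=2, X=3, Z=1) weight 1/99
  (U=0, W=0, Y=3, X=2, Z=0) weight 1/198
  (U=0, W=0, Y=3, X=2, Z=1) weight 1/198
  (U=0, W=1, Y=2, X=3, Z=0) weight 1/198
  (U=0, W=1, Y=2, X=3, Z=1) weight 1/198
  (U=0, W=1, Y=3, X=2, Z=0) weight 1/396
  (U=0, W=1, Y=3, X=2, Z=1) weight 1/396
  … 28 more
Group by Y:
  weight(Y=2) = 2/11
  weight(Y=3) = 1/11
Total weight = 2/11 + 1/11 = 3/11
P(Y=2 | obs) = 2/11 / 3/11 = 2/3
P(Y=3 | obs) = 1/11 / 3/11 = 1/3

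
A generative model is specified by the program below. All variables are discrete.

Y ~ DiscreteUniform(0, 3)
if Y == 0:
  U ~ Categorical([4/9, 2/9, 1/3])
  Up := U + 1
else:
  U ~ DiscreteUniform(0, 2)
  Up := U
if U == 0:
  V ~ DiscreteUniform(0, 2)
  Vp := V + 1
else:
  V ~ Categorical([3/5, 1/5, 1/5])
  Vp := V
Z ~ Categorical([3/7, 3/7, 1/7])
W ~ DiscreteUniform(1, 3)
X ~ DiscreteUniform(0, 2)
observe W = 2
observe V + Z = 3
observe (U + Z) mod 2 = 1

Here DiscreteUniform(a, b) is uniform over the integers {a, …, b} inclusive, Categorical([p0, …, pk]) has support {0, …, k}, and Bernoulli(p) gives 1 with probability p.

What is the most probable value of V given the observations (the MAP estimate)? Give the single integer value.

Enumerate traces; 36 have nonzero weight after conditioning:
  (Y=0, U=0, V=2, Z=1, W=2, X=0) weight 1/567
  (Y=0, U=0, V=2, Z=1, W=2, X=1) weight 1/567
  (Y=0, U=0, V=2, Z=1, W=2, X=2) weight 1/567
  (Y=0, U=1, V=1, Z=2, W=2, X=0) weight 1/5670
  (Y=0, U=1, V=1, Z=2, W=2, X=1) weight 1/5670
  (Y=0, U=1, V=1, Z=2, W=2, X=2) weight 1/5670
  (Y=0, U=2, V=2, Z=1, W=2, X=0) weight 1/1260
  (Y=0, U=2, V=2, Z=1, W=2, X=1) weight 1/1260
  … 28 more
Group by V:
  weight(V=1) = 11/3780
  weight(V=2) = 101/3780
Total weight = 11/3780 + 101/3780 = 4/135
P(V=1 | obs) = 11/3780 / 4/135 = 11/112
P(V=2 | obs) = 101/3780 / 4/135 = 101/112
argmax = 2

argmax_v P(V = v | obs) = 2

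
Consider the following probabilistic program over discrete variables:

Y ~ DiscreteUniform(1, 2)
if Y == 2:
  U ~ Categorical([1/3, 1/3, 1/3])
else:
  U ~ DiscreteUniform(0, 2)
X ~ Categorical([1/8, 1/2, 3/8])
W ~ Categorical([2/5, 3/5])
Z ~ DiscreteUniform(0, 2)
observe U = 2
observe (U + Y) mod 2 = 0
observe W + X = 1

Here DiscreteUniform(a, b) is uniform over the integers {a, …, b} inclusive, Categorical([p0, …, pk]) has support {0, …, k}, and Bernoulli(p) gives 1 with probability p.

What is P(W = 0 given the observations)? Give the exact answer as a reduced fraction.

P(W = 0 | obs) = 8/11

Enumerate traces; 6 have nonzero weight after conditioning:
  (Y=2, U=2, X=0, W=1, Z=0) weight 1/240
  (Y=2, U=2, X=0, W=1, Z=1) weight 1/240
  (Y=2, U=2, X=0, W=1, Z=2) weight 1/240
  (Y=2, U=2, X=1, W=0, Z=0) weight 1/90
  (Y=2, U=2, X=1, W=0, Z=1) weight 1/90
  (Y=2, U=2, X=1, W=0, Z=2) weight 1/90
Group by W:
  weight(W=0) = 1/30
  weight(W=1) = 1/80
Total weight = 1/30 + 1/80 = 11/240
P(W=0 | obs) = 1/30 / 11/240 = 8/11
P(W=1 | obs) = 1/80 / 11/240 = 3/11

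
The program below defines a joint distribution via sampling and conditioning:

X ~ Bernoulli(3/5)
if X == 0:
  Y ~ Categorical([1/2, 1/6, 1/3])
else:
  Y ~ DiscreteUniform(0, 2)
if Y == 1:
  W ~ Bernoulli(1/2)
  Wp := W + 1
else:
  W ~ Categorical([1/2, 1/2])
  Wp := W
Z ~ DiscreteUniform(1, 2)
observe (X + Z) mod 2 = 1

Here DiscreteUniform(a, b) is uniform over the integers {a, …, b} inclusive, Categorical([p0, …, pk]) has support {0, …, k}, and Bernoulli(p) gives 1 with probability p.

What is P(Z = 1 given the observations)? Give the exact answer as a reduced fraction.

P(Z = 1 | obs) = 2/5

Enumerate traces; 12 have nonzero weight after conditioning:
  (X=0, Y=0, W=0, Z=1) weight 1/20
  (X=0, Y=0, W=1, Z=1) weight 1/20
  (X=0, Y=1, W=0, Z=1) weight 1/60
  (X=0, Y=1, W=1, Z=1) weight 1/60
  (X=0, Y=2, W=0, Z=1) weight 1/30
  (X=0, Y=2, W=1, Z=1) weight 1/30
  (X=1, Y=0, W=0, Z=2) weight 1/20
  (X=1, Y=0, W=1, Z=2) weight 1/20
  … 4 more
Group by Z:
  weight(Z=1) = 1/5
  weight(Z=2) = 3/10
Total weight = 1/5 + 3/10 = 1/2
P(Z=1 | obs) = 1/5 / 1/2 = 2/5
P(Z=2 | obs) = 3/10 / 1/2 = 3/5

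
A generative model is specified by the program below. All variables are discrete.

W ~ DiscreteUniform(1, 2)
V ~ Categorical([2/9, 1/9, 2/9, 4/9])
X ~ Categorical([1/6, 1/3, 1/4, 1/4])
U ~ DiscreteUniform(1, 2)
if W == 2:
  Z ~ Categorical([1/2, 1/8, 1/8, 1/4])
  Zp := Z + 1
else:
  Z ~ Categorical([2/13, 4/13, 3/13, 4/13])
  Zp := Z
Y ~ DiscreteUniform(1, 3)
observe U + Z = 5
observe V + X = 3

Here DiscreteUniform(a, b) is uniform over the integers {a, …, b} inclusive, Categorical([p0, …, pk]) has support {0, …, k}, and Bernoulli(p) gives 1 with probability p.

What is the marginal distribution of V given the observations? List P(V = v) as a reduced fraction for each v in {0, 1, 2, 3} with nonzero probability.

Enumerate traces; 24 have nonzero weight after conditioning:
  (W=1, V=0, X=3, U=2, Z=3, Y=1) weight 1/702
  (W=1, V=0, X=3, U=2, Z=3, Y=2) weight 1/702
  (W=1, V=0, X=3, U=2, Z=3, Y=3) weight 1/702
  (W=1, V=1, X=2, U=2, Z=3, Y=1) weight 1/1404
  (W=1, V=1, X=2, U=2, Z=3, Y=2) weight 1/1404
  (W=1, V=1, X=2, U=2, Z=3, Y=3) weight 1/1404
  (W=1, V=2, X=1, U=2, Z=3, Y=1) weight 2/1053
  (W=1, V=2, X=1, U=2, Z=3, Y=2) weight 2/1053
  (W=1, V=3, X=0, U=2, Z=3, Y=1) weight 2/1053
  … 15 more
Group by V:
  weight(V=0) = 29/3744
  weight(V=1) = 29/7488
  weight(V=2) = 29/2808
  weight(V=3) = 29/2808
Total weight = 29/3744 + 29/7488 + 29/2808 + 29/2808 = 725/22464
P(V=0 | obs) = 29/3744 / 725/22464 = 6/25
P(V=1 | obs) = 29/7488 / 725/22464 = 3/25
P(V=2 | obs) = 29/2808 / 725/22464 = 8/25
P(V=3 | obs) = 29/2808 / 725/22464 = 8/25

P(V=0) = 6/25, P(V=1) = 3/25, P(V=2) = 8/25, P(V=3) = 8/25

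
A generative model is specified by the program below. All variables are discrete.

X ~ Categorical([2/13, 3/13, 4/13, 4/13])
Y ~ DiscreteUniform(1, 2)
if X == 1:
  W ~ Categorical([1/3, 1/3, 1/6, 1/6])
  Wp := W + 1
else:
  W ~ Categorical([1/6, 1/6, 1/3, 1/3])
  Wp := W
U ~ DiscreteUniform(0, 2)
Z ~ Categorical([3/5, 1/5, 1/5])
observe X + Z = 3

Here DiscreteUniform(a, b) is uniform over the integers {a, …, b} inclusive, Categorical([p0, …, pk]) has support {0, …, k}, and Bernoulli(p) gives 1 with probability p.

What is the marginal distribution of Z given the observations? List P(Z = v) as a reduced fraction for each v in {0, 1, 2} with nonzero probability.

Enumerate traces; 72 have nonzero weight after conditioning:
  (X=1, Y=1, W=0, U=0, Z=2) weight 1/390
  (X=1, Y=1, W=0, U=1, Z=2) weight 1/390
  (X=1, Y=1, W=0, U=2, Z=2) weight 1/390
  (X=1, Y=1, W=1, U=0, Z=2) weight 1/390
  (X=1, Y=1, W=1, U=1, Z=2) weight 1/390
  (X=1, Y=1, W=1, U=2, Z=2) weight 1/390
  (X=1, Y=1, W=2, U=0, Z=2) weight 1/780
  (X=1, Y=1, W=2, U=1, Z=2) weight 1/780
  (X=2, Y=1, W=0, U=0, Z=1) weight 1/585
  (X=3, Y=1, W=0, U=0, Z=0) weight 1/195
  … 62 more
Group by Z:
  weight(Z=0) = 12/65
  weight(Z=1) = 4/65
  weight(Z=2) = 3/65
Total weight = 12/65 + 4/65 + 3/65 = 19/65
P(Z=0 | obs) = 12/65 / 19/65 = 12/19
P(Z=1 | obs) = 4/65 / 19/65 = 4/19
P(Z=2 | obs) = 3/65 / 19/65 = 3/19

P(Z=0) = 12/19, P(Z=1) = 4/19, P(Z=2) = 3/19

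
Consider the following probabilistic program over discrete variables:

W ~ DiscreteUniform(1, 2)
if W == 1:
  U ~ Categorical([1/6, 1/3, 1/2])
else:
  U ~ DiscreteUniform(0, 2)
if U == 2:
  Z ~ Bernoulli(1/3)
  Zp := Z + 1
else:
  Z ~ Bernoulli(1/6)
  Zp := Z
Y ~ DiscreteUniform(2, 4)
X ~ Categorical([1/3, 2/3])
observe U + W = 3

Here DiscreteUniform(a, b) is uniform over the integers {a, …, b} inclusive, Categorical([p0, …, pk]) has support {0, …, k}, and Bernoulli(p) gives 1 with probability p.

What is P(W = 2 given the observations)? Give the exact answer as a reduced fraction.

Enumerate traces; 24 have nonzero weight after conditioning:
  (W=1, U=2, Z=0, Y=2, X=0) weight 1/54
  (W=1, U=2, Z=0, Y=2, X=1) weight 1/27
  (W=1, U=2, Z=0, Y=3, X=0) weight 1/54
  (W=1, U=2, Z=0, Y=3, X=1) weight 1/27
  (W=1, U=2, Z=0, Y=4, X=0) weight 1/54
  (W=1, U=2, Z=0, Y=4, X=1) weight 1/27
  (W=1, U=2, Z=1, Y=2, X=0) weight 1/108
  (W=1, U=2, Z=1, Y=2, X=1) weight 1/54
  (W=2, U=1, Z=0, Y=2, X=0) weight 5/324
  … 15 more
Group by W:
  weight(W=1) = 1/4
  weight(W=2) = 1/6
Total weight = 1/4 + 1/6 = 5/12
P(W=1 | obs) = 1/4 / 5/12 = 3/5
P(W=2 | obs) = 1/6 / 5/12 = 2/5

P(W = 2 | obs) = 2/5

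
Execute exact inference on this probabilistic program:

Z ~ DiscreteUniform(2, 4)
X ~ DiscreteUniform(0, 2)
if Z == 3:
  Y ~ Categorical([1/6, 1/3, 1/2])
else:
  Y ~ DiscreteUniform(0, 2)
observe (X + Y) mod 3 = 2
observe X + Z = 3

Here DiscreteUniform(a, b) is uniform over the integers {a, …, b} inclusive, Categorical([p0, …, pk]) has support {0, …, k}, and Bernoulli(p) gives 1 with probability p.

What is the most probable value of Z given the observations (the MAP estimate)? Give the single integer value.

argmax_v P(Z = v | obs) = 3

Enumerate traces; 2 have nonzero weight after conditioning:
  (Z=2, X=1, Y=1) weight 1/27
  (Z=3, X=0, Y=2) weight 1/18
Group by Z:
  weight(Z=2) = 1/27
  weight(Z=3) = 1/18
Total weight = 1/27 + 1/18 = 5/54
P(Z=2 | obs) = 1/27 / 5/54 = 2/5
P(Z=3 | obs) = 1/18 / 5/54 = 3/5
argmax = 3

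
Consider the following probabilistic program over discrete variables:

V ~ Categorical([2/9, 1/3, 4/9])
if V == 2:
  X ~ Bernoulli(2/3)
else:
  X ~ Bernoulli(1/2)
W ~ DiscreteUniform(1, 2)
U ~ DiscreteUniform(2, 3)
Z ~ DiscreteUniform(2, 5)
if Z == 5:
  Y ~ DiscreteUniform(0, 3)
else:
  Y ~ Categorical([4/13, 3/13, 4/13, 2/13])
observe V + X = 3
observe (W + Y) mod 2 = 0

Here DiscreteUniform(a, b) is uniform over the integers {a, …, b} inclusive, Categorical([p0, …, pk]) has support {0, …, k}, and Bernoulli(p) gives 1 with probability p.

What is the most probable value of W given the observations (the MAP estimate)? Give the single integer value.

argmax_v P(W = v | obs) = 2

Enumerate traces; 32 have nonzero weight after conditioning:
  (V=2, X=1, W=1, U=2, Z=2, Y=1) weight 1/234
  (V=2, X=1, W=1, U=2, Z=2, Y=3) weight 1/351
  (V=2, X=1, W=1, U=2, Z=3, Y=1) weight 1/234
  (V=2, X=1, W=1, U=2, Z=3, Y=3) weight 1/351
  (V=2, X=1, W=1, U=2, Z=4, Y=1) weight 1/234
  (V=2, X=1, W=1, U=2, Z=4, Y=3) weight 1/351
  (V=2, X=1, W=1, U=2, Z=5, Y=1) weight 1/216
  (V=2, X=1, W=1, U=2, Z=5, Y=3) weight 1/216
  (V=2, X=1, W=2, U=2, Z=2, Y=0) weight 2/351
  … 23 more
Group by W:
  weight(W=1) = 43/702
  weight(W=2) = 61/702
Total weight = 43/702 + 61/702 = 4/27
P(W=1 | obs) = 43/702 / 4/27 = 43/104
P(W=2 | obs) = 61/702 / 4/27 = 61/104
argmax = 2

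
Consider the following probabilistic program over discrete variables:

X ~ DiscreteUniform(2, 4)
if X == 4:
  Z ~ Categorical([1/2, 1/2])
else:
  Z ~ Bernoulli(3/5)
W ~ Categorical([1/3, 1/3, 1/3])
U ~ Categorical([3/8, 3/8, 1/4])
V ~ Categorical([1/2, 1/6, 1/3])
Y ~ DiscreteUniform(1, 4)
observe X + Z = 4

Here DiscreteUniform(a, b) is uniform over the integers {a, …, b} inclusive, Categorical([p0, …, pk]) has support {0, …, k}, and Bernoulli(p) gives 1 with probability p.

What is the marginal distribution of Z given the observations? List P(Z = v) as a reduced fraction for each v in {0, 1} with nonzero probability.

P(Z=0) = 5/11, P(Z=1) = 6/11

Enumerate traces; 216 have nonzero weight after conditioning:
  (X=3, Z=1, W=0, U=0, V=0, Y=1) weight 1/320
  (X=3, Z=1, W=0, U=0, V=0, Y=2) weight 1/320
  (X=3, Z=1, W=0, U=0, V=0, Y=3) weight 1/320
  (X=3, Z=1, W=0, U=0, V=0, Y=4) weight 1/320
  (X=3, Z=1, W=0, U=0, V=1, Y=1) weight 1/960
  (X=3, Z=1, W=0, U=0, V=1, Y=2) weight 1/960
  (X=3, Z=1, W=0, U=0, V=1, Y=3) weight 1/960
  (X=3, Z=1, W=0, U=0, V=1, Y=4) weight 1/960
  (X=4, Z=0, W=0, U=0, V=0, Y=1) weight 1/384
  … 207 more
Group by Z:
  weight(Z=0) = 1/6
  weight(Z=1) = 1/5
Total weight = 1/6 + 1/5 = 11/30
P(Z=0 | obs) = 1/6 / 11/30 = 5/11
P(Z=1 | obs) = 1/5 / 11/30 = 6/11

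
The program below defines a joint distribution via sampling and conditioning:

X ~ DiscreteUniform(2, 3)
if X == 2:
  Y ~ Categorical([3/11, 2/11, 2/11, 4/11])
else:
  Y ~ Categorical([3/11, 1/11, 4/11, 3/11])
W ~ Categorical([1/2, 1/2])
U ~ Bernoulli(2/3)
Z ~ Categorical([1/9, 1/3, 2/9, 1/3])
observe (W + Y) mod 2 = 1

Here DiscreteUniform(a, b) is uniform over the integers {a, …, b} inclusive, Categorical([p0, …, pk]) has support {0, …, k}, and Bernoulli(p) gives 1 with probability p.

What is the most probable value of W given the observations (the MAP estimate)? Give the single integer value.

argmax_v P(W = v | obs) = 1

Enumerate traces; 64 have nonzero weight after conditioning:
  (X=2, Y=0, W=1, U=0, Z=0) weight 1/396
  (X=2, Y=0, W=1, U=0, Z=1) weight 1/132
  (X=2, Y=0, W=1, U=0, Z=2) weight 1/198
  (X=2, Y=0, W=1, U=0, Z=3) weight 1/132
  (X=2, Y=0, W=1, U=1, Z=0) weight 1/198
  (X=2, Y=0, W=1, U=1, Z=1) weight 1/66
  (X=2, Y=0, W=1, U=1, Z=2) weight 1/99
  (X=2, Y=0, W=1, U=1, Z=3) weight 1/66
  (X=2, Y=1, W=0, U=0, Z=0) weight 1/594
  … 55 more
Group by W:
  weight(W=0) = 5/22
  weight(W=1) = 3/11
Total weight = 5/22 + 3/11 = 1/2
P(W=0 | obs) = 5/22 / 1/2 = 5/11
P(W=1 | obs) = 3/11 / 1/2 = 6/11
argmax = 1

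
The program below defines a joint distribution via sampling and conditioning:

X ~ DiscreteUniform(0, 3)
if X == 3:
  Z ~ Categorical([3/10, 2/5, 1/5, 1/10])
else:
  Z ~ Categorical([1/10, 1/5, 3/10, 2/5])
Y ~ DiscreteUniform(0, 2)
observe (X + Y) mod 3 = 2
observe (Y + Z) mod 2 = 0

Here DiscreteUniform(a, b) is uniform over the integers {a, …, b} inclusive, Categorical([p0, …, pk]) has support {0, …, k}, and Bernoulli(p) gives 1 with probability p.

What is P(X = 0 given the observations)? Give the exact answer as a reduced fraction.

P(X = 0 | obs) = 4/19

Enumerate traces; 8 have nonzero weight after conditioning:
  (X=0, Z=0, Y=2) weight 1/120
  (X=0, Z=2, Y=2) weight 1/40
  (X=1, Z=1, Y=1) weight 1/60
  (X=1, Z=3, Y=1) weight 1/30
  (X=2, Z=0, Y=0) weight 1/120
  (X=2, Z=2, Y=0) weight 1/40
  (X=3, Z=0, Y=2) weight 1/40
  (X=3, Z=2, Y=2) weight 1/60
Group by X:
  weight(X=0) = 1/30
  weight(X=1) = 1/20
  weight(X=2) = 1/30
  weight(X=3) = 1/24
Total weight = 1/30 + 1/20 + 1/30 + 1/24 = 19/120
P(X=0 | obs) = 1/30 / 19/120 = 4/19
P(X=1 | obs) = 1/20 / 19/120 = 6/19
P(X=2 | obs) = 1/30 / 19/120 = 4/19
P(X=3 | obs) = 1/24 / 19/120 = 5/19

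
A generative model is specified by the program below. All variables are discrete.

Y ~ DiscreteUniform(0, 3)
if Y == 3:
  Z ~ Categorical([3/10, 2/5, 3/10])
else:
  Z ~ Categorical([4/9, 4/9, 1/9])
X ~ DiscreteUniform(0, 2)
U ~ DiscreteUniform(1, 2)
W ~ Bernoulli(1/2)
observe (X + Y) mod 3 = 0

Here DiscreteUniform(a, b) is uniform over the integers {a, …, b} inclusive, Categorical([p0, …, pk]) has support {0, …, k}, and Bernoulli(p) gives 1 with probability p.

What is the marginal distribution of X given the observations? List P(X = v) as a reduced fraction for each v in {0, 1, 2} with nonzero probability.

Enumerate traces; 48 have nonzero weight after conditioning:
  (Y=0, Z=0, X=0, U=1, W=0) weight 1/108
  (Y=0, Z=0, X=0, U=1, W=1) weight 1/108
  (Y=0, Z=0, X=0, U=2, W=0) weight 1/108
  (Y=0, Z=0, X=0, U=2, W=1) weight 1/108
  (Y=0, Z=1, X=0, U=1, W=0) weight 1/108
  (Y=0, Z=1, X=0, U=1, W=1) weight 1/108
  (Y=0, Z=1, X=0, U=2, W=0) weight 1/108
  (Y=0, Z=1, X=0, U=2, W=1) weight 1/108
  (Y=1, Z=0, X=2, U=1, W=0) weight 1/108
  (Y=2, Z=0, X=1, U=1, W=0) weight 1/108
  … 38 more
Group by X:
  weight(X=0) = 1/6
  weight(X=1) = 1/12
  weight(X=2) = 1/12
Total weight = 1/6 + 1/12 + 1/12 = 1/3
P(X=0 | obs) = 1/6 / 1/3 = 1/2
P(X=1 | obs) = 1/12 / 1/3 = 1/4
P(X=2 | obs) = 1/12 / 1/3 = 1/4

P(X=0) = 1/2, P(X=1) = 1/4, P(X=2) = 1/4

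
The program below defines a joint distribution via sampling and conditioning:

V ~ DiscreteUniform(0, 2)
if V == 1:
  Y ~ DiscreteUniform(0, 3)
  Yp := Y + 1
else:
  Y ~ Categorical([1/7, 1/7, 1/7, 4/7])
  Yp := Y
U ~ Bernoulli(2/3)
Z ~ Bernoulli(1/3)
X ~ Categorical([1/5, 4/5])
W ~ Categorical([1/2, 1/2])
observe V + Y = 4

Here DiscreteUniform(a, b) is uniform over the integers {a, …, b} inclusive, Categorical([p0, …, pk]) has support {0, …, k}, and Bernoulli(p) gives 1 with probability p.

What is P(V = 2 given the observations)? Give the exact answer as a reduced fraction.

P(V = 2 | obs) = 4/11

Enumerate traces; 32 have nonzero weight after conditioning:
  (V=1, Y=3, U=0, Z=0, X=0, W=0) weight 1/540
  (V=1, Y=3, U=0, Z=0, X=0, W=1) weight 1/540
  (V=1, Y=3, U=0, Z=0, X=1, W=0) weight 1/135
  (V=1, Y=3, U=0, Z=0, X=1, W=1) weight 1/135
  (V=1, Y=3, U=0, Z=1, X=0, W=0) weight 1/1080
  (V=1, Y=3, U=0, Z=1, X=0, W=1) weight 1/1080
  (V=1, Y=3, U=0, Z=1, X=1, W=0) weight 1/270
  (V=1, Y=3, U=0, Z=1, X=1, W=1) weight 1/270
  (V=2, Y=2, U=0, Z=0, X=0, W=0) weight 1/945
  … 23 more
Group by V:
  weight(V=1) = 1/12
  weight(V=2) = 1/21
Total weight = 1/12 + 1/21 = 11/84
P(V=1 | obs) = 1/12 / 11/84 = 7/11
P(V=2 | obs) = 1/21 / 11/84 = 4/11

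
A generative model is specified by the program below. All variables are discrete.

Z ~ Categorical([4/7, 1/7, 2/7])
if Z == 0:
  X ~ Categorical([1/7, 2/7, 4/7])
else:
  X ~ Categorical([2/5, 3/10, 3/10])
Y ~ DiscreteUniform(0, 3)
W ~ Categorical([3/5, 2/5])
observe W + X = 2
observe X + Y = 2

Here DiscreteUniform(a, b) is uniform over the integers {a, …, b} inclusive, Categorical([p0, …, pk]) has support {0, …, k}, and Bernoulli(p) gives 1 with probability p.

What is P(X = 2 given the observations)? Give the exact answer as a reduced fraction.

Enumerate traces; 6 have nonzero weight after conditioning:
  (Z=0, X=1, Y=1, W=1) weight 4/245
  (Z=0, X=2, Y=0, W=0) weight 12/245
  (Z=1, X=1, Y=1, W=1) weight 3/700
  (Z=1, X=2, Y=0, W=0) weight 9/1400
  (Z=2, X=1, Y=1, W=1) weight 3/350
  (Z=2, X=2, Y=0, W=0) weight 9/700
Group by X:
  weight(X=1) = 143/4900
  weight(X=2) = 669/9800
Total weight = 143/4900 + 669/9800 = 191/1960
P(X=1 | obs) = 143/4900 / 191/1960 = 286/955
P(X=2 | obs) = 669/9800 / 191/1960 = 669/955

P(X = 2 | obs) = 669/955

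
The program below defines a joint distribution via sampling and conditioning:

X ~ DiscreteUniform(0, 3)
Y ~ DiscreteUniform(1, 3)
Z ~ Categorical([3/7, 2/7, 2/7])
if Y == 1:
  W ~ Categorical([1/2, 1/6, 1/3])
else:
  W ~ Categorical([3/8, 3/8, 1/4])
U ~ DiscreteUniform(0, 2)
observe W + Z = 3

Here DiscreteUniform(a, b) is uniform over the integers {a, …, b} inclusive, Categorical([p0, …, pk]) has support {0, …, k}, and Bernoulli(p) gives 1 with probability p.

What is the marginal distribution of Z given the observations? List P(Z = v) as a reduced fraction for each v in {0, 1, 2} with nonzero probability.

P(Z=1) = 10/21, P(Z=2) = 11/21

Enumerate traces; 72 have nonzero weight after conditioning:
  (X=0, Y=1, Z=1, W=2, U=0) weight 1/378
  (X=0, Y=1, Z=1, W=2, U=1) weight 1/378
  (X=0, Y=1, Z=1, W=2, U=2) weight 1/378
  (X=0, Y=1, Z=2, W=1, U=0) weight 1/756
  (X=0, Y=1, Z=2, W=1, U=1) weight 1/756
  (X=0, Y=1, Z=2, W=1, U=2) weight 1/756
  (X=0, Y=2, Z=1, W=2, U=0) weight 1/504
  (X=0, Y=2, Z=1, W=2, U=1) weight 1/504
  … 64 more
Group by Z:
  weight(Z=1) = 5/63
  weight(Z=2) = 11/126
Total weight = 5/63 + 11/126 = 1/6
P(Z=1 | obs) = 5/63 / 1/6 = 10/21
P(Z=2 | obs) = 11/126 / 1/6 = 11/21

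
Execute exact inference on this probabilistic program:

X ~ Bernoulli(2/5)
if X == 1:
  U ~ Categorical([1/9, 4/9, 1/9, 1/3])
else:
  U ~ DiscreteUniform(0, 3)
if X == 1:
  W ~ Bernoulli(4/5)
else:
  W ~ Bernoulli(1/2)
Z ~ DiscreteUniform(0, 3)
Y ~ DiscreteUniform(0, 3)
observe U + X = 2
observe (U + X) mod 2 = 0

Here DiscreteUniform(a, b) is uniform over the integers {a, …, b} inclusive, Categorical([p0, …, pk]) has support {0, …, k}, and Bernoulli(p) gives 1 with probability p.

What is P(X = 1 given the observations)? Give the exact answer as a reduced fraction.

Enumerate traces; 64 have nonzero weight after conditioning:
  (X=0, U=2, W=0, Z=0, Y=0) weight 3/640
  (X=0, U=2, W=0, Z=0, Y=1) weight 3/640
  (X=0, U=2, W=0, Z=0, Y=2) weight 3/640
  (X=0, U=2, W=0, Z=0, Y=3) weight 3/640
  (X=0, U=2, W=0, Z=1, Y=0) weight 3/640
  (X=0, U=2, W=0, Z=1, Y=1) weight 3/640
  (X=0, U=2, W=0, Z=1, Y=2) weight 3/640
  (X=0, U=2, W=0, Z=1, Y=3) weight 3/640
  (X=1, U=1, W=0, Z=0, Y=0) weight 1/450
  … 55 more
Group by X:
  weight(X=0) = 3/20
  weight(X=1) = 8/45
Total weight = 3/20 + 8/45 = 59/180
P(X=0 | obs) = 3/20 / 59/180 = 27/59
P(X=1 | obs) = 8/45 / 59/180 = 32/59

P(X = 1 | obs) = 32/59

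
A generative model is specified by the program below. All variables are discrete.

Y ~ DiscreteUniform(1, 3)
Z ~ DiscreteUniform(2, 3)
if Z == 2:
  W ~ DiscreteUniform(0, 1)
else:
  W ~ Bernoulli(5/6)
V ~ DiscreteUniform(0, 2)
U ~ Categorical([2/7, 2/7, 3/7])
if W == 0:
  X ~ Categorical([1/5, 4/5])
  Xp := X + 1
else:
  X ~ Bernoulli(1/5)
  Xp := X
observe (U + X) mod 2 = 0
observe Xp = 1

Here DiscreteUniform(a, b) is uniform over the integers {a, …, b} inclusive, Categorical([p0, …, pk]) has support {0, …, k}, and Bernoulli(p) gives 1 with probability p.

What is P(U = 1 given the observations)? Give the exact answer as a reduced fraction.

P(U = 1 | obs) = 4/9

Enumerate traces; 54 have nonzero weight after conditioning:
  (Y=1, Z=2, W=0, V=0, U=0, X=0) weight 1/630
  (Y=1, Z=2, W=0, V=0, U=2, X=0) weight 1/420
  (Y=1, Z=2, W=0, V=1, U=0, X=0) weight 1/630
  (Y=1, Z=2, W=0, V=1, U=2, X=0) weight 1/420
  (Y=1, Z=2, W=0, V=2, U=0, X=0) weight 1/630
  (Y=1, Z=2, W=0, V=2, U=2, X=0) weight 1/420
  (Y=1, Z=2, W=1, V=0, U=1, X=1) weight 1/630
  (Y=1, Z=2, W=1, V=1, U=1, X=1) weight 1/630
  … 46 more
Group by U:
  weight(U=0) = 2/105
  weight(U=1) = 4/105
  weight(U=2) = 1/35
Total weight = 2/105 + 4/105 + 1/35 = 3/35
P(U=0 | obs) = 2/105 / 3/35 = 2/9
P(U=1 | obs) = 4/105 / 3/35 = 4/9
P(U=2 | obs) = 1/35 / 3/35 = 1/3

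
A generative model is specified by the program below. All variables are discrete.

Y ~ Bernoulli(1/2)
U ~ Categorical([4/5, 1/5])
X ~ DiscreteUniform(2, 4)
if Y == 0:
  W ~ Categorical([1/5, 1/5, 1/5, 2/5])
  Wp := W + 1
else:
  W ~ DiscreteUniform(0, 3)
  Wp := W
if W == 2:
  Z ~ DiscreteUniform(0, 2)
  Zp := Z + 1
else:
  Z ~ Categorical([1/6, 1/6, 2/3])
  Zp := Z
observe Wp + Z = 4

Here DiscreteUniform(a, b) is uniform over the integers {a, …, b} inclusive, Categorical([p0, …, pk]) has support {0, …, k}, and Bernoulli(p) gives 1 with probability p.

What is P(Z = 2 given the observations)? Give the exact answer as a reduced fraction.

Enumerate traces; 30 have nonzero weight after conditioning:
  (Y=0, U=0, X=2, W=1, Z=2) weight 4/225
  (Y=0, U=0, X=2, W=2, Z=1) weight 2/225
  (Y=0, U=0, X=2, W=3, Z=0) weight 2/225
  (Y=0, U=0, X=3, W=1, Z=2) weight 4/225
  (Y=0, U=0, X=3, W=2, Z=1) weight 2/225
  (Y=0, U=0, X=3, W=3, Z=0) weight 2/225
  (Y=0, U=0, X=4, W=1, Z=2) weight 4/225
  (Y=0, U=0, X=4, W=2, Z=1) weight 2/225
  … 22 more
Group by Z:
  weight(Z=0) = 1/30
  weight(Z=1) = 13/240
  weight(Z=2) = 13/120
Total weight = 1/30 + 13/240 + 13/120 = 47/240
P(Z=0 | obs) = 1/30 / 47/240 = 8/47
P(Z=1 | obs) = 13/240 / 47/240 = 13/47
P(Z=2 | obs) = 13/120 / 47/240 = 26/47

P(Z = 2 | obs) = 26/47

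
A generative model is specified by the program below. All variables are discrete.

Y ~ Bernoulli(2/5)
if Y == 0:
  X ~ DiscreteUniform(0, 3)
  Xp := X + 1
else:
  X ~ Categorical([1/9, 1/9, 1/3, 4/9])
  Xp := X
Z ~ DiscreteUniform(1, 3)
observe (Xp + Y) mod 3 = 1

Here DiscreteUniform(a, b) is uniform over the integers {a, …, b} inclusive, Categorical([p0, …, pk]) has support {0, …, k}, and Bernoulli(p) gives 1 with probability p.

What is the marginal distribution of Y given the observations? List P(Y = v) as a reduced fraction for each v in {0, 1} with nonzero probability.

Enumerate traces; 12 have nonzero weight after conditioning:
  (Y=0, X=0, Z=1) weight 1/20
  (Y=0, X=0, Z=2) weight 1/20
  (Y=0, X=0, Z=3) weight 1/20
  (Y=0, X=3, Z=1) weight 1/20
  (Y=0, X=3, Z=2) weight 1/20
  (Y=0, X=3, Z=3) weight 1/20
  (Y=1, X=0, Z=1) weight 2/135
  (Y=1, X=0, Z=2) weight 2/135
  … 4 more
Group by Y:
  weight(Y=0) = 3/10
  weight(Y=1) = 2/9
Total weight = 3/10 + 2/9 = 47/90
P(Y=0 | obs) = 3/10 / 47/90 = 27/47
P(Y=1 | obs) = 2/9 / 47/90 = 20/47

P(Y=0) = 27/47, P(Y=1) = 20/47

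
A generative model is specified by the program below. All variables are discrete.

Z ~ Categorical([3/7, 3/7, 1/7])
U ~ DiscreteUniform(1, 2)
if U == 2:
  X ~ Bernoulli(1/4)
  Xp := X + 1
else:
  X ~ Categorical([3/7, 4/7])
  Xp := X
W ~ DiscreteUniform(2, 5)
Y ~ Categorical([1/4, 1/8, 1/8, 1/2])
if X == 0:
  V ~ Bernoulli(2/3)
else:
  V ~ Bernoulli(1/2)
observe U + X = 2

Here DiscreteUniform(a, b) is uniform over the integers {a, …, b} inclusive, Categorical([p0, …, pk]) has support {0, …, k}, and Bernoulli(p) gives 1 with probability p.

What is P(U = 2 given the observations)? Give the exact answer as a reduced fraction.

Enumerate traces; 192 have nonzero weight after conditioning:
  (Z=0, U=1, X=1, W=2, Y=0, V=0) weight 3/784
  (Z=0, U=1, X=1, W=2, Y=0, V=1) weight 3/784
  (Z=0, U=1, X=1, W=2, Y=1, V=0) weight 3/1568
  (Z=0, U=1, X=1, W=2, Y=1, V=1) weight 3/1568
  (Z=0, U=1, X=1, W=2, Y=2, V=0) weight 3/1568
  (Z=0, U=1, X=1, W=2, Y=2, V=1) weight 3/1568
  (Z=0, U=1, X=1, W=2, Y=3, V=0) weight 3/392
  (Z=0, U=1, X=1, W=2, Y=3, V=1) weight 3/392
  (Z=0, U=2, X=0, W=2, Y=0, V=0) weight 3/896
  … 183 more
Group by U:
  weight(U=1) = 2/7
  weight(U=2) = 3/8
Total weight = 2/7 + 3/8 = 37/56
P(U=1 | obs) = 2/7 / 37/56 = 16/37
P(U=2 | obs) = 3/8 / 37/56 = 21/37

P(U = 2 | obs) = 21/37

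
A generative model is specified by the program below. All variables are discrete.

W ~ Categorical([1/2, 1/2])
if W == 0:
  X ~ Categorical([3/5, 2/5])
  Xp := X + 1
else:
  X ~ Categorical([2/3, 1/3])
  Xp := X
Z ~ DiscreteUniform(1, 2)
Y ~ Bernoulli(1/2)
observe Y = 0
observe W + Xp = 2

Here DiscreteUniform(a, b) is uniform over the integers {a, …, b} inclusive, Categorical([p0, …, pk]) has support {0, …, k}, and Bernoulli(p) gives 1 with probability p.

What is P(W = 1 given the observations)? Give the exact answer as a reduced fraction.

P(W = 1 | obs) = 5/11

Enumerate traces; 4 have nonzero weight after conditioning:
  (W=0, X=1, Z=1, Y=0) weight 1/20
  (W=0, X=1, Z=2, Y=0) weight 1/20
  (W=1, X=1, Z=1, Y=0) weight 1/24
  (W=1, X=1, Z=2, Y=0) weight 1/24
Group by W:
  weight(W=0) = 1/10
  weight(W=1) = 1/12
Total weight = 1/10 + 1/12 = 11/60
P(W=0 | obs) = 1/10 / 11/60 = 6/11
P(W=1 | obs) = 1/12 / 11/60 = 5/11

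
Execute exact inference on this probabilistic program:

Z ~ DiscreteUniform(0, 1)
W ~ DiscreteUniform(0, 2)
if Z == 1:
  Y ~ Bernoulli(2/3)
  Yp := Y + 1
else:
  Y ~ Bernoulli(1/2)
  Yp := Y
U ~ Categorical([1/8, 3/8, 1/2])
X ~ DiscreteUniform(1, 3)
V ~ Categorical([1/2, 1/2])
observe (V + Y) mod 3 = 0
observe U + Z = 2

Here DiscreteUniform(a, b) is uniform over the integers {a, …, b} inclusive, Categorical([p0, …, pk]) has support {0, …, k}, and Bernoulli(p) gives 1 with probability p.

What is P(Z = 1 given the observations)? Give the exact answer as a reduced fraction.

Enumerate traces; 18 have nonzero weight after conditioning:
  (Z=0, W=0, Y=0, U=2, X=1, V=0) weight 1/144
  (Z=0, W=0, Y=0, U=2, X=2, V=0) weight 1/144
  (Z=0, W=0, Y=0, U=2, X=3, V=0) weight 1/144
  (Z=0, W=1, Y=0, U=2, X=1, V=0) weight 1/144
  (Z=0, W=1, Y=0, U=2, X=2, V=0) weight 1/144
  (Z=0, W=1, Y=0, U=2, X=3, V=0) weight 1/144
  (Z=0, W=2, Y=0, U=2, X=1, V=0) weight 1/144
  (Z=0, W=2, Y=0, U=2, X=2, V=0) weight 1/144
  (Z=1, W=0, Y=0, U=1, X=1, V=0) weight 1/288
  … 9 more
Group by Z:
  weight(Z=0) = 1/16
  weight(Z=1) = 1/32
Total weight = 1/16 + 1/32 = 3/32
P(Z=0 | obs) = 1/16 / 3/32 = 2/3
P(Z=1 | obs) = 1/32 / 3/32 = 1/3

P(Z = 1 | obs) = 1/3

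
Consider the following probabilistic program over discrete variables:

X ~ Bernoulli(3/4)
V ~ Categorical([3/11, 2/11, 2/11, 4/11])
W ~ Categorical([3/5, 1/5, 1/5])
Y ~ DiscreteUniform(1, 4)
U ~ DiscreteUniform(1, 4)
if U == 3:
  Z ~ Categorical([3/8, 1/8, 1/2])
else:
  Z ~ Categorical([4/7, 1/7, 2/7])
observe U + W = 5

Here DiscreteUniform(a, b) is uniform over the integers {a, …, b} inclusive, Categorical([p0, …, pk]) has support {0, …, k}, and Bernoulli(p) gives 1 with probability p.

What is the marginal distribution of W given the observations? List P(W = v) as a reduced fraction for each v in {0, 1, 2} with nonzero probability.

P(W=1) = 1/2, P(W=2) = 1/2

Enumerate traces; 192 have nonzero weight after conditioning:
  (X=0, V=0, W=1, Y=1, U=4, Z=0) weight 3/6160
  (X=0, V=0, W=1, Y=1, U=4, Z=1) weight 3/24640
  (X=0, V=0, W=1, Y=1, U=4, Z=2) weight 3/12320
  (X=0, V=0, W=1, Y=2, U=4, Z=0) weight 3/6160
  (X=0, V=0, W=1, Y=2, U=4, Z=1) weight 3/24640
  (X=0, V=0, W=1, Y=2, U=4, Z=2) weight 3/12320
  (X=0, V=0, W=1, Y=3, U=4, Z=0) weight 3/6160
  (X=0, V=0, W=1, Y=3, U=4, Z=1) weight 3/24640
  (X=0, V=0, W=2, Y=1, U=3, Z=0) weight 9/28160
  … 183 more
Group by W:
  weight(W=1) = 1/20
  weight(W=2) = 1/20
Total weight = 1/20 + 1/20 = 1/10
P(W=1 | obs) = 1/20 / 1/10 = 1/2
P(W=2 | obs) = 1/20 / 1/10 = 1/2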